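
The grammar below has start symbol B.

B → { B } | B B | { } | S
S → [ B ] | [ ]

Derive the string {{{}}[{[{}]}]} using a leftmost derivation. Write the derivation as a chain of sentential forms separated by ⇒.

B ⇒ {B} ⇒ {BB} ⇒ {{B}B} ⇒ {{{}}B} ⇒ {{{}}S} ⇒ {{{}}[B]} ⇒ {{{}}[{B}]} ⇒ {{{}}[{S}]} ⇒ {{{}}[{[B]}]} ⇒ {{{}}[{[{}]}]}

B ⇒ {B}   [B → { B }]
{B} ⇒ {BB}   [B → B B]
{BB} ⇒ {{B}B}   [B → { B }]
{{B}B} ⇒ {{{}}B}   [B → { }]
{{{}}B} ⇒ {{{}}S}   [B → S]
{{{}}S} ⇒ {{{}}[B]}   [S → [ B ]]
{{{}}[B]} ⇒ {{{}}[{B}]}   [B → { B }]
{{{}}[{B}]} ⇒ {{{}}[{S}]}   [B → S]
{{{}}[{S}]} ⇒ {{{}}[{[B]}]}   [S → [ B ]]
{{{}}[{[B]}]} ⇒ {{{}}[{[{}]}]}   [B → { }]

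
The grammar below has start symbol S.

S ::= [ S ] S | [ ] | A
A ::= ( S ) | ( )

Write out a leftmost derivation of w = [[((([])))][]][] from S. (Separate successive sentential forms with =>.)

S => [S]S => [[S]S]S => [[A]S]S => [[(S)]S]S => [[(A)]S]S => [[((S))]S]S => [[((A))]S]S => [[(((S)))]S]S => [[((([])))]S]S => [[((([])))][]]S => [[((([])))][]][]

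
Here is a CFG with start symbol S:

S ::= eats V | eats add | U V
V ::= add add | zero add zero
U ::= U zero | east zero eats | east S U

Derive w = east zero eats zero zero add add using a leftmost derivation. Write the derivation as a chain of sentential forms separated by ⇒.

S ⇒ U V ⇒ U zero V ⇒ U zero zero V ⇒ east zero eats zero zero V ⇒ east zero eats zero zero add add

S ⇒ U V   [S ::= U V]
U V ⇒ U zero V   [U ::= U zero]
U zero V ⇒ U zero zero V   [U ::= U zero]
U zero zero V ⇒ east zero eats zero zero V   [U ::= east zero eats]
east zero eats zero zero V ⇒ east zero eats zero zero add add   [V ::= add add]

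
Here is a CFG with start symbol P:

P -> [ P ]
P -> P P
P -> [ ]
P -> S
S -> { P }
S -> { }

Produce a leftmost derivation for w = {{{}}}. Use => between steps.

P => S => {P} => {S} => {{P}} => {{S}} => {{{}}}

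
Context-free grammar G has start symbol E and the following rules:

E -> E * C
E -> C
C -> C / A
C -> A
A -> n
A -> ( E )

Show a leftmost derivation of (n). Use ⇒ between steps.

E ⇒ C ⇒ A ⇒ (E) ⇒ (C) ⇒ (A) ⇒ (n)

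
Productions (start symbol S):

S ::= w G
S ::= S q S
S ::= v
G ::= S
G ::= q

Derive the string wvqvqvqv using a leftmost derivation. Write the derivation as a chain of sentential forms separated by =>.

S=>SqS=>SqSqS=>SqSqSqS=>wGqSqSqS=>wSqSqSqS=>wvqSqSqS=>wvqvqSqS=>wvqvqvqS=>wvqvqvqv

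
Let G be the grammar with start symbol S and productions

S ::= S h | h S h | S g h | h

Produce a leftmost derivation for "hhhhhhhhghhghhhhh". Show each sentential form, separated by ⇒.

S ⇒ Sh ⇒ hShh ⇒ hhShhh ⇒ hhShhhh ⇒ hhSghhhhh ⇒ hhShghhhhh ⇒ hhSghhghhhhh ⇒ hhShghhghhhhh ⇒ hhhShhghhghhhhh ⇒ hhhShhhghhghhhhh ⇒ hhhShhhhghhghhhhh ⇒ hhhhhhhhghhghhhhh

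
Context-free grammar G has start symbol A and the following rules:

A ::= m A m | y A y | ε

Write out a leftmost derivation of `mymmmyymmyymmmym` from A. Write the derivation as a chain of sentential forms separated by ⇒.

A ⇒ mAm ⇒ myAym ⇒ mymAmym ⇒ mymmAmmym ⇒ mymmmAmmmym ⇒ mymmmyAymmmym ⇒ mymmmyyAyymmmym ⇒ mymmmyymAmyymmmym ⇒ mymmmyymmyymmmym

A ⇒ mAm   [A ::= m A m]
mAm ⇒ myAym   [A ::= y A y]
myAym ⇒ mymAmym   [A ::= m A m]
mymAmym ⇒ mymmAmmym   [A ::= m A m]
mymmAmmym ⇒ mymmmAmmmym   [A ::= m A m]
mymmmAmmmym ⇒ mymmmyAymmmym   [A ::= y A y]
mymmmyAymmmym ⇒ mymmmyyAyymmmym   [A ::= y A y]
mymmmyyAyymmmym ⇒ mymmmyymAmyymmmym   [A ::= m A m]
mymmmyymAmyymmmym ⇒ mymmmyymmyymmmym   [A ::= ε]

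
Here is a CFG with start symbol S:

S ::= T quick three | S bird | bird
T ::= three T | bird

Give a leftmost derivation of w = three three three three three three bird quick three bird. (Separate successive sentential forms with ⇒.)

S ⇒ S bird ⇒ T quick three bird ⇒ three T quick three bird ⇒ three three T quick three bird ⇒ three three three T quick three bird ⇒ three three three three T quick three bird ⇒ three three three three three T quick three bird ⇒ three three three three three three T quick three bird ⇒ three three three three three three bird quick three bird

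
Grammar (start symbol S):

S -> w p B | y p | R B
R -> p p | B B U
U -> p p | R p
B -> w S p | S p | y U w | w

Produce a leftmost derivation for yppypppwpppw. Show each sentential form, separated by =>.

S => RB   [S -> R B]
RB => BBUB   [R -> B B U]
BBUB => SpBUB   [B -> S p]
SpBUB => yppBUB   [S -> y p]
yppBUB => yppyUwUB   [B -> y U w]
yppyUwUB => yppyRpwUB   [U -> R p]
yppyRpwUB => yppypppwUB   [R -> p p]
yppypppwUB => yppypppwRpB   [U -> R p]
yppypppwRpB => yppypppwpppB   [R -> p p]
yppypppwpppB => yppypppwpppw   [B -> w]

S => RB => BBUB => SpBUB => yppBUB => yppyUwUB => yppyRpwUB => yppypppwUB => yppypppwRpB => yppypppwpppB => yppypppwpppw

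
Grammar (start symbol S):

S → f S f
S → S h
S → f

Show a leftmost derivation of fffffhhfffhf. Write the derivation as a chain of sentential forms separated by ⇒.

S⇒fSf⇒fShf⇒ffSfhf⇒fffSffhf⇒ffffSfffhf⇒ffffShfffhf⇒ffffShhfffhf⇒fffffhhfffhf

S ⇒ fSf   [S → f S f]
fSf ⇒ fShf   [S → S h]
fShf ⇒ ffSfhf   [S → f S f]
ffSfhf ⇒ fffSffhf   [S → f S f]
fffSffhf ⇒ ffffSfffhf   [S → f S f]
ffffSfffhf ⇒ ffffShfffhf   [S → S h]
ffffShfffhf ⇒ ffffShhfffhf   [S → S h]
ffffShhfffhf ⇒ fffffhhfffhf   [S → f]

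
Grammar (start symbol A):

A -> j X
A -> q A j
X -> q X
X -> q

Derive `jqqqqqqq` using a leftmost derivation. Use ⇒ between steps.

A ⇒ jX ⇒ jqX ⇒ jqqX ⇒ jqqqX ⇒ jqqqqX ⇒ jqqqqqX ⇒ jqqqqqqX ⇒ jqqqqqqq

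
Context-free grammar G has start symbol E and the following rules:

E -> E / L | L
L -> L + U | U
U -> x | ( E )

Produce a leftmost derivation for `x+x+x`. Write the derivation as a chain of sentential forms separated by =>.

E => L   [E -> L]
L => L+U   [L -> L + U]
L+U => L+U+U   [L -> L + U]
L+U+U => U+U+U   [L -> U]
U+U+U => x+U+U   [U -> x]
x+U+U => x+x+U   [U -> x]
x+x+U => x+x+x   [U -> x]

E => L => L+U => L+U+U => U+U+U => x+U+U => x+x+U => x+x+x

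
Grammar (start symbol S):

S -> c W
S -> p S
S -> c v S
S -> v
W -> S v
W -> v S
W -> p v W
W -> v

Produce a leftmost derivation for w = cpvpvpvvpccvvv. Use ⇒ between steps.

S ⇒ cW ⇒ cpvW ⇒ cpvpvW ⇒ cpvpvpvW ⇒ cpvpvpvvS ⇒ cpvpvpvvpS ⇒ cpvpvpvvpcW ⇒ cpvpvpvvpcSv ⇒ cpvpvpvvpccvSv ⇒ cpvpvpvvpccvvv

S ⇒ cW   [S -> c W]
cW ⇒ cpvW   [W -> p v W]
cpvW ⇒ cpvpvW   [W -> p v W]
cpvpvW ⇒ cpvpvpvW   [W -> p v W]
cpvpvpvW ⇒ cpvpvpvvS   [W -> v S]
cpvpvpvvS ⇒ cpvpvpvvpS   [S -> p S]
cpvpvpvvpS ⇒ cpvpvpvvpcW   [S -> c W]
cpvpvpvvpcW ⇒ cpvpvpvvpcSv   [W -> S v]
cpvpvpvvpcSv ⇒ cpvpvpvvpccvSv   [S -> c v S]
cpvpvpvvpccvSv ⇒ cpvpvpvvpccvvv   [S -> v]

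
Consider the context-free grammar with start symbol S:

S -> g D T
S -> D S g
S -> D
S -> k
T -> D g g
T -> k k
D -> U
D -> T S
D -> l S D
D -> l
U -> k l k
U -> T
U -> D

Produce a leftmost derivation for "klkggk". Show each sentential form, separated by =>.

S => D => TS => DggS => UggS => klkggS => klkggk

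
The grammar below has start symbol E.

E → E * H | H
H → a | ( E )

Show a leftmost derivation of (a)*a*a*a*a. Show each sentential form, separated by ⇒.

E⇒E*H⇒E*H*H⇒E*H*H*H⇒E*H*H*H*H⇒H*H*H*H*H⇒(E)*H*H*H*H⇒(H)*H*H*H*H⇒(a)*H*H*H*H⇒(a)*a*H*H*H⇒(a)*a*a*H*H⇒(a)*a*a*a*H⇒(a)*a*a*a*a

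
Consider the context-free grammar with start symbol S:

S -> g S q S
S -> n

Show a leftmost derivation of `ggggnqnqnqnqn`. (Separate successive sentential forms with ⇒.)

S⇒gSqS⇒ggSqSqS⇒gggSqSqSqS⇒ggggSqSqSqSqS⇒ggggnqSqSqSqS⇒ggggnqnqSqSqS⇒ggggnqnqnqSqS⇒ggggnqnqnqnqS⇒ggggnqnqnqnqn

S ⇒ gSqS   [S -> g S q S]
gSqS ⇒ ggSqSqS   [S -> g S q S]
ggSqSqS ⇒ gggSqSqSqS   [S -> g S q S]
gggSqSqSqS ⇒ ggggSqSqSqSqS   [S -> g S q S]
ggggSqSqSqSqS ⇒ ggggnqSqSqSqS   [S -> n]
ggggnqSqSqSqS ⇒ ggggnqnqSqSqS   [S -> n]
ggggnqnqSqSqS ⇒ ggggnqnqnqSqS   [S -> n]
ggggnqnqnqSqS ⇒ ggggnqnqnqnqS   [S -> n]
ggggnqnqnqnqS ⇒ ggggnqnqnqnqn   [S -> n]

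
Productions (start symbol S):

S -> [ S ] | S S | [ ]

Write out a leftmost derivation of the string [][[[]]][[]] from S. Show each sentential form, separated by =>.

S => SS => []S => []SS => [][S]S => [][[S]]S => [][[[]]]S => [][[[]]][S] => [][[[]]][[]]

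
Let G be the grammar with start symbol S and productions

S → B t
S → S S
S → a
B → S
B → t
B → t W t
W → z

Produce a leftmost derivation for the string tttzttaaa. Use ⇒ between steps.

S⇒SS⇒BtS⇒ttS⇒ttSS⇒ttSSS⇒ttSSSS⇒ttBtSSS⇒tttWttSSS⇒tttzttSSS⇒tttzttaSS⇒tttzttaaS⇒tttzttaaa

S ⇒ SS   [S → S S]
SS ⇒ BtS   [S → B t]
BtS ⇒ ttS   [B → t]
ttS ⇒ ttSS   [S → S S]
ttSS ⇒ ttSSS   [S → S S]
ttSSS ⇒ ttSSSS   [S → S S]
ttSSSS ⇒ ttBtSSS   [S → B t]
ttBtSSS ⇒ tttWttSSS   [B → t W t]
tttWttSSS ⇒ tttzttSSS   [W → z]
tttzttSSS ⇒ tttzttaSS   [S → a]
tttzttaSS ⇒ tttzttaaS   [S → a]
tttzttaaS ⇒ tttzttaaa   [S → a]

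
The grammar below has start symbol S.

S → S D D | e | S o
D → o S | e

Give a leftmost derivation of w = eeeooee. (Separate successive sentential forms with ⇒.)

S ⇒ SDD ⇒ SoDD ⇒ SooDD ⇒ SDDooDD ⇒ eDDooDD ⇒ eeDooDD ⇒ eeeooDD ⇒ eeeooeD ⇒ eeeooee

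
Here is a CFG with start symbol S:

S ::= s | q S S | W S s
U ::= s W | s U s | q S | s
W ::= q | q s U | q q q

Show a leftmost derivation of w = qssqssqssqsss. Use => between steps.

S=>WSs=>qsUSs=>qssWSs=>qssqsUSs=>qssqssWSs=>qssqssqsUSs=>qssqssqssSs=>qssqssqssqSSs=>qssqssqssqsSs=>qssqssqssqsss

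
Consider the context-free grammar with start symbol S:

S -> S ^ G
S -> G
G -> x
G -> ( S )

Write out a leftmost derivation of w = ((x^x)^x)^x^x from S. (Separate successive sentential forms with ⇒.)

S ⇒ S^G ⇒ S^G^G ⇒ G^G^G ⇒ (S)^G^G ⇒ (S^G)^G^G ⇒ (G^G)^G^G ⇒ ((S)^G)^G^G ⇒ ((S^G)^G)^G^G ⇒ ((G^G)^G)^G^G ⇒ ((x^G)^G)^G^G ⇒ ((x^x)^G)^G^G ⇒ ((x^x)^x)^G^G ⇒ ((x^x)^x)^x^G ⇒ ((x^x)^x)^x^x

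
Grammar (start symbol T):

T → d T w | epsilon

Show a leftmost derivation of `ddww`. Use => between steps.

T => dTw => ddTww => ddww

T => dTw   [T → d T w]
dTw => ddTww   [T → d T w]
ddTww => ddww   [T → epsilon]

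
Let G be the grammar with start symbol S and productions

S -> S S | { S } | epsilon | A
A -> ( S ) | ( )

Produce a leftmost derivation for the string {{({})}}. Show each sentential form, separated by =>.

S => SS   [S -> S S]
SS => {S}S   [S -> { S }]
{S}S => {{S}}S   [S -> { S }]
{{S}}S => {{SS}}S   [S -> S S]
{{SS}}S => {{AS}}S   [S -> A]
{{AS}}S => {{(S)S}}S   [A -> ( S )]
{{(S)S}}S => {{({S})S}}S   [S -> { S }]
{{({S})S}}S => {{({})S}}S   [S -> epsilon]
{{({})S}}S => {{({})}}S   [S -> epsilon]
{{({})}}S => {{({})}}   [S -> epsilon]

S => SS => {S}S => {{S}}S => {{SS}}S => {{AS}}S => {{(S)S}}S => {{({S})S}}S => {{({})S}}S => {{({})}}S => {{({})}}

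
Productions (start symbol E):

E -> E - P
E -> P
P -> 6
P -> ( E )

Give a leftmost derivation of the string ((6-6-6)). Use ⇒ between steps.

E⇒P⇒(E)⇒(P)⇒((E))⇒((E-P))⇒((E-P-P))⇒((P-P-P))⇒((6-P-P))⇒((6-6-P))⇒((6-6-6))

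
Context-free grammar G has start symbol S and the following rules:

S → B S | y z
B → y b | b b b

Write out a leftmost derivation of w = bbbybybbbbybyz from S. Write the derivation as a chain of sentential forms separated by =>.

S => BS => bbbS => bbbBS => bbbybS => bbbybBS => bbbybybS => bbbybybBS => bbbybybbbbS => bbbybybbbbBS => bbbybybbbbybS => bbbybybbbbybyz

S => BS   [S → B S]
BS => bbbS   [B → b b b]
bbbS => bbbBS   [S → B S]
bbbBS => bbbybS   [B → y b]
bbbybS => bbbybBS   [S → B S]
bbbybBS => bbbybybS   [B → y b]
bbbybybS => bbbybybBS   [S → B S]
bbbybybBS => bbbybybbbbS   [B → b b b]
bbbybybbbbS => bbbybybbbbBS   [S → B S]
bbbybybbbbBS => bbbybybbbbybS   [B → y b]
bbbybybbbbybS => bbbybybbbbybyz   [S → y z]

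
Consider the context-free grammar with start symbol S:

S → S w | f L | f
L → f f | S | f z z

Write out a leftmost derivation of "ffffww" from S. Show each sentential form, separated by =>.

S => fL   [S → f L]
fL => fS   [L → S]
fS => fSw   [S → S w]
fSw => ffLw   [S → f L]
ffLw => ffSw   [L → S]
ffSw => ffSww   [S → S w]
ffSww => fffLww   [S → f L]
fffLww => fffSww   [L → S]
fffSww => ffffww   [S → f]

S=>fL=>fS=>fSw=>ffLw=>ffSw=>ffSww=>fffLww=>fffSww=>ffffww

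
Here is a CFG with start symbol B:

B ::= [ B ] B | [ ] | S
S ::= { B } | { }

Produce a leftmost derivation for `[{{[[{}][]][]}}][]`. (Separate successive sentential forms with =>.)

B => [B]B => [S]B => [{B}]B => [{S}]B => [{{B}}]B => [{{[B]B}}]B => [{{[[B]B]B}}]B => [{{[[S]B]B}}]B => [{{[[{}]B]B}}]B => [{{[[{}][]]B}}]B => [{{[[{}][]][]}}]B => [{{[[{}][]][]}}][]

B => [B]B   [B ::= [ B ] B]
[B]B => [S]B   [B ::= S]
[S]B => [{B}]B   [S ::= { B }]
[{B}]B => [{S}]B   [B ::= S]
[{S}]B => [{{B}}]B   [S ::= { B }]
[{{B}}]B => [{{[B]B}}]B   [B ::= [ B ] B]
[{{[B]B}}]B => [{{[[B]B]B}}]B   [B ::= [ B ] B]
[{{[[B]B]B}}]B => [{{[[S]B]B}}]B   [B ::= S]
[{{[[S]B]B}}]B => [{{[[{}]B]B}}]B   [S ::= { }]
[{{[[{}]B]B}}]B => [{{[[{}][]]B}}]B   [B ::= [ ]]
[{{[[{}][]]B}}]B => [{{[[{}][]][]}}]B   [B ::= [ ]]
[{{[[{}][]][]}}]B => [{{[[{}][]][]}}][]   [B ::= [ ]]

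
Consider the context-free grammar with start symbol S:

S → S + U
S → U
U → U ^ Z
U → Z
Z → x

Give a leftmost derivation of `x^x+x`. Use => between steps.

S=>S+U=>U+U=>U^Z+U=>Z^Z+U=>x^Z+U=>x^x+U=>x^x+Z=>x^x+x

S => S+U   [S → S + U]
S+U => U+U   [S → U]
U+U => U^Z+U   [U → U ^ Z]
U^Z+U => Z^Z+U   [U → Z]
Z^Z+U => x^Z+U   [Z → x]
x^Z+U => x^x+U   [Z → x]
x^x+U => x^x+Z   [U → Z]
x^x+Z => x^x+x   [Z → x]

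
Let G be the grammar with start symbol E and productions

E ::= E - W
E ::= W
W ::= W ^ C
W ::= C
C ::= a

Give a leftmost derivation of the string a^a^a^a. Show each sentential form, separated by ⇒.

E⇒W⇒W^C⇒W^C^C⇒W^C^C^C⇒C^C^C^C⇒a^C^C^C⇒a^a^C^C⇒a^a^a^C⇒a^a^a^a

E ⇒ W   [E ::= W]
W ⇒ W^C   [W ::= W ^ C]
W^C ⇒ W^C^C   [W ::= W ^ C]
W^C^C ⇒ W^C^C^C   [W ::= W ^ C]
W^C^C^C ⇒ C^C^C^C   [W ::= C]
C^C^C^C ⇒ a^C^C^C   [C ::= a]
a^C^C^C ⇒ a^a^C^C   [C ::= a]
a^a^C^C ⇒ a^a^a^C   [C ::= a]
a^a^a^C ⇒ a^a^a^a   [C ::= a]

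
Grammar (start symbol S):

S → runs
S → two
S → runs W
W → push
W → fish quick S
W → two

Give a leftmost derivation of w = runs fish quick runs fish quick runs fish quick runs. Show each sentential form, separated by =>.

S => runs W   [S → runs W]
runs W => runs fish quick S   [W → fish quick S]
runs fish quick S => runs fish quick runs W   [S → runs W]
runs fish quick runs W => runs fish quick runs fish quick S   [W → fish quick S]
runs fish quick runs fish quick S => runs fish quick runs fish quick runs W   [S → runs W]
runs fish quick runs fish quick runs W => runs fish quick runs fish quick runs fish quick S   [W → fish quick S]
runs fish quick runs fish quick runs fish quick S => runs fish quick runs fish quick runs fish quick runs   [S → runs]

S => runs W => runs fish quick S => runs fish quick runs W => runs fish quick runs fish quick S => runs fish quick runs fish quick runs W => runs fish quick runs fish quick runs fish quick S => runs fish quick runs fish quick runs fish quick runs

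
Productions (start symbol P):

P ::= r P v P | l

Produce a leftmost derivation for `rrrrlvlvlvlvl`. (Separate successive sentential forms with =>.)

P => rPvP => rrPvPvP => rrrPvPvPvP => rrrrPvPvPvPvP => rrrrlvPvPvPvP => rrrrlvlvPvPvP => rrrrlvlvlvPvP => rrrrlvlvlvlvP => rrrrlvlvlvlvl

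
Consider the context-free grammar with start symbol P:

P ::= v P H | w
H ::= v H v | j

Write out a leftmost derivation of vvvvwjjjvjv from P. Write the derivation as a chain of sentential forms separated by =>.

P => vPH => vvPHH => vvvPHHH => vvvvPHHHH => vvvvwHHHH => vvvvwjHHH => vvvvwjjHH => vvvvwjjjH => vvvvwjjjvHv => vvvvwjjjvjv

P => vPH   [P ::= v P H]
vPH => vvPHH   [P ::= v P H]
vvPHH => vvvPHHH   [P ::= v P H]
vvvPHHH => vvvvPHHHH   [P ::= v P H]
vvvvPHHHH => vvvvwHHHH   [P ::= w]
vvvvwHHHH => vvvvwjHHH   [H ::= j]
vvvvwjHHH => vvvvwjjHH   [H ::= j]
vvvvwjjHH => vvvvwjjjH   [H ::= j]
vvvvwjjjH => vvvvwjjjvHv   [H ::= v H v]
vvvvwjjjvHv => vvvvwjjjvjv   [H ::= j]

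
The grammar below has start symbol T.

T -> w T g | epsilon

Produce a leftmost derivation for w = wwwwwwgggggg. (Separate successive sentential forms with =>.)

T=>wTg=>wwTgg=>wwwTggg=>wwwwTgggg=>wwwwwTggggg=>wwwwwwTgggggg=>wwwwwwgggggg

T => wTg   [T -> w T g]
wTg => wwTgg   [T -> w T g]
wwTgg => wwwTggg   [T -> w T g]
wwwTggg => wwwwTgggg   [T -> w T g]
wwwwTgggg => wwwwwTggggg   [T -> w T g]
wwwwwTggggg => wwwwwwTgggggg   [T -> w T g]
wwwwwwTgggggg => wwwwwwgggggg   [T -> epsilon]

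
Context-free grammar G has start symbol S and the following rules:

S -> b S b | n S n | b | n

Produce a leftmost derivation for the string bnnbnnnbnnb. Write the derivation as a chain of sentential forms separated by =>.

S => bSb => bnSnb => bnnSnnb => bnnbSbnnb => bnnbnSnbnnb => bnnbnnnbnnb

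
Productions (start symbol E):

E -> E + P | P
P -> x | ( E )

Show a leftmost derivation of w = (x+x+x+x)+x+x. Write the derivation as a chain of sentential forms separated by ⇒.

E ⇒ E+P ⇒ E+P+P ⇒ P+P+P ⇒ (E)+P+P ⇒ (E+P)+P+P ⇒ (E+P+P)+P+P ⇒ (E+P+P+P)+P+P ⇒ (P+P+P+P)+P+P ⇒ (x+P+P+P)+P+P ⇒ (x+x+P+P)+P+P ⇒ (x+x+x+P)+P+P ⇒ (x+x+x+x)+P+P ⇒ (x+x+x+x)+x+P ⇒ (x+x+x+x)+x+x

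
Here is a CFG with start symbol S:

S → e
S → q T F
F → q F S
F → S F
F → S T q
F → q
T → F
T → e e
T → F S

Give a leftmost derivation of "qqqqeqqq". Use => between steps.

S => qTF   [S → q T F]
qTF => qFF   [T → F]
qFF => qqF   [F → q]
qqF => qqSTq   [F → S T q]
qqSTq => qqqTFTq   [S → q T F]
qqqTFTq => qqqFSFTq   [T → F S]
qqqFSFTq => qqqqSFTq   [F → q]
qqqqSFTq => qqqqeFTq   [S → e]
qqqqeFTq => qqqqeqTq   [F → q]
qqqqeqTq => qqqqeqFq   [T → F]
qqqqeqFq => qqqqeqqq   [F → q]

S=>qTF=>qFF=>qqF=>qqSTq=>qqqTFTq=>qqqFSFTq=>qqqqSFTq=>qqqqeFTq=>qqqqeqTq=>qqqqeqFq=>qqqqeqqq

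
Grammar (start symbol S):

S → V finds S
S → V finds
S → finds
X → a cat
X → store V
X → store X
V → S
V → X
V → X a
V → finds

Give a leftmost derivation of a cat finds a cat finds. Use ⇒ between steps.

S ⇒ V finds S ⇒ X finds S ⇒ a cat finds S ⇒ a cat finds V finds ⇒ a cat finds X finds ⇒ a cat finds a cat finds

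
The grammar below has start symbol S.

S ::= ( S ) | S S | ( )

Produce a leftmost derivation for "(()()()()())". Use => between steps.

S => (S) => (SS) => (SSS) => (()SS) => (()SSS) => (()()SS) => (()()SSS) => (()()()SS) => (()()()()S) => (()()()()())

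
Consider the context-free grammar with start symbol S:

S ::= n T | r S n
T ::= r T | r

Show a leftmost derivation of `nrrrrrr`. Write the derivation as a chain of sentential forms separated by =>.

S => nT => nrT => nrrT => nrrrT => nrrrrT => nrrrrrT => nrrrrrr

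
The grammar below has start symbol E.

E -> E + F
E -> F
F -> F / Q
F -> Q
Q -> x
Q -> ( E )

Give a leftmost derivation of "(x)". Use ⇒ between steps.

E ⇒ F ⇒ Q ⇒ (E) ⇒ (F) ⇒ (Q) ⇒ (x)

E ⇒ F   [E -> F]
F ⇒ Q   [F -> Q]
Q ⇒ (E)   [Q -> ( E )]
(E) ⇒ (F)   [E -> F]
(F) ⇒ (Q)   [F -> Q]
(Q) ⇒ (x)   [Q -> x]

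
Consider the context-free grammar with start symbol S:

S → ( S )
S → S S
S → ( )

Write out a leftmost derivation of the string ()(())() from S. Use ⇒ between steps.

S⇒SS⇒SSS⇒()SS⇒()(S)S⇒()(())S⇒()(())()

S ⇒ SS   [S → S S]
SS ⇒ SSS   [S → S S]
SSS ⇒ ()SS   [S → ( )]
()SS ⇒ ()(S)S   [S → ( S )]
()(S)S ⇒ ()(())S   [S → ( )]
()(())S ⇒ ()(())()   [S → ( )]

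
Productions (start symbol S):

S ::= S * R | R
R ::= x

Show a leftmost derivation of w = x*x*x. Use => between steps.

S => S*R   [S ::= S * R]
S*R => S*R*R   [S ::= S * R]
S*R*R => R*R*R   [S ::= R]
R*R*R => x*R*R   [R ::= x]
x*R*R => x*x*R   [R ::= x]
x*x*R => x*x*x   [R ::= x]

S => S*R => S*R*R => R*R*R => x*R*R => x*x*R => x*x*x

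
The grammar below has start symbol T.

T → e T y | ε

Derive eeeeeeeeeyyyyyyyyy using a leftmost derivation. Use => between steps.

T=>eTy=>eeTyy=>eeeTyyy=>eeeeTyyyy=>eeeeeTyyyyy=>eeeeeeTyyyyyy=>eeeeeeeTyyyyyyy=>eeeeeeeeTyyyyyyyy=>eeeeeeeeeTyyyyyyyyy=>eeeeeeeeeyyyyyyyyy

T => eTy   [T → e T y]
eTy => eeTyy   [T → e T y]
eeTyy => eeeTyyy   [T → e T y]
eeeTyyy => eeeeTyyyy   [T → e T y]
eeeeTyyyy => eeeeeTyyyyy   [T → e T y]
eeeeeTyyyyy => eeeeeeTyyyyyy   [T → e T y]
eeeeeeTyyyyyy => eeeeeeeTyyyyyyy   [T → e T y]
eeeeeeeTyyyyyyy => eeeeeeeeTyyyyyyyy   [T → e T y]
eeeeeeeeTyyyyyyyy => eeeeeeeeeTyyyyyyyyy   [T → e T y]
eeeeeeeeeTyyyyyyyyy => eeeeeeeeeyyyyyyyyy   [T → ε]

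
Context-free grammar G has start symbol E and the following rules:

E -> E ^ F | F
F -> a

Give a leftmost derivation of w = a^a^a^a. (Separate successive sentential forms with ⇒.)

E⇒E^F⇒E^F^F⇒E^F^F^F⇒F^F^F^F⇒a^F^F^F⇒a^a^F^F⇒a^a^a^F⇒a^a^a^a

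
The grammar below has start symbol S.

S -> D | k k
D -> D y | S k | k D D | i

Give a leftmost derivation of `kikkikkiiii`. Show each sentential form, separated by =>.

S=>D=>kDD=>kiD=>kikDD=>kikkDDD=>kikkiDD=>kikkikDDD=>kikkikkDDDD=>kikkikkiDDD=>kikkikkiiDD=>kikkikkiiiD=>kikkikkiiii

S => D   [S -> D]
D => kDD   [D -> k D D]
kDD => kiD   [D -> i]
kiD => kikDD   [D -> k D D]
kikDD => kikkDDD   [D -> k D D]
kikkDDD => kikkiDD   [D -> i]
kikkiDD => kikkikDDD   [D -> k D D]
kikkikDDD => kikkikkDDDD   [D -> k D D]
kikkikkDDDD => kikkikkiDDD   [D -> i]
kikkikkiDDD => kikkikkiiDD   [D -> i]
kikkikkiiDD => kikkikkiiiD   [D -> i]
kikkikkiiiD => kikkikkiiii   [D -> i]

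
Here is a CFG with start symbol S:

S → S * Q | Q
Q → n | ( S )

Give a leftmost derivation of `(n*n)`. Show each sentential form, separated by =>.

S => Q   [S → Q]
Q => (S)   [Q → ( S )]
(S) => (S*Q)   [S → S * Q]
(S*Q) => (Q*Q)   [S → Q]
(Q*Q) => (n*Q)   [Q → n]
(n*Q) => (n*n)   [Q → n]

S => Q => (S) => (S*Q) => (Q*Q) => (n*Q) => (n*n)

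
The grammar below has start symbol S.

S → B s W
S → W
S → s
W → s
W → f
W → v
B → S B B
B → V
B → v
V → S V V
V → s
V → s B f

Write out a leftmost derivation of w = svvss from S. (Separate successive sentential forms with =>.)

S => BsW => SBBsW => sBBsW => svBsW => svvsW => svvss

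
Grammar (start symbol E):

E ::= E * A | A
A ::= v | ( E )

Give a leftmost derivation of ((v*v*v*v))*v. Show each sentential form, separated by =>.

E => E*A => A*A => (E)*A => (A)*A => ((E))*A => ((E*A))*A => ((E*A*A))*A => ((E*A*A*A))*A => ((A*A*A*A))*A => ((v*A*A*A))*A => ((v*v*A*A))*A => ((v*v*v*A))*A => ((v*v*v*v))*A => ((v*v*v*v))*v

E => E*A   [E ::= E * A]
E*A => A*A   [E ::= A]
A*A => (E)*A   [A ::= ( E )]
(E)*A => (A)*A   [E ::= A]
(A)*A => ((E))*A   [A ::= ( E )]
((E))*A => ((E*A))*A   [E ::= E * A]
((E*A))*A => ((E*A*A))*A   [E ::= E * A]
((E*A*A))*A => ((E*A*A*A))*A   [E ::= E * A]
((E*A*A*A))*A => ((A*A*A*A))*A   [E ::= A]
((A*A*A*A))*A => ((v*A*A*A))*A   [A ::= v]
((v*A*A*A))*A => ((v*v*A*A))*A   [A ::= v]
((v*v*A*A))*A => ((v*v*v*A))*A   [A ::= v]
((v*v*v*A))*A => ((v*v*v*v))*A   [A ::= v]
((v*v*v*v))*A => ((v*v*v*v))*v   [A ::= v]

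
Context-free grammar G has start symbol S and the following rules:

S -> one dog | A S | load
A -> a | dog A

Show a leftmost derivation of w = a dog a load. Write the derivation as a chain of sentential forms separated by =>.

S => A S   [S -> A S]
A S => a S   [A -> a]
a S => a A S   [S -> A S]
a A S => a dog A S   [A -> dog A]
a dog A S => a dog a S   [A -> a]
a dog a S => a dog a load   [S -> load]

S => A S => a S => a A S => a dog A S => a dog a S => a dog a load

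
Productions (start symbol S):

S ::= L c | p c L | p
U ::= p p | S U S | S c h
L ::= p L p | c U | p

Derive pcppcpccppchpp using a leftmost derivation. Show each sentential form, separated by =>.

S=>pcL=>pcpLp=>pcppLpp=>pcppcUpp=>pcppcSchpp=>pcppcpcLchpp=>pcppcpccUchpp=>pcppcpccppchpp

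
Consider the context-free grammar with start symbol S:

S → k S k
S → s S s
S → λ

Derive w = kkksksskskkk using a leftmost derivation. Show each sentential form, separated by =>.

S => kSk   [S → k S k]
kSk => kkSkk   [S → k S k]
kkSkk => kkkSkkk   [S → k S k]
kkkSkkk => kkksSskkk   [S → s S s]
kkksSskkk => kkkskSkskkk   [S → k S k]
kkkskSkskkk => kkksksSskskkk   [S → s S s]
kkksksSskskkk => kkksksskskkk   [S → λ]

S=>kSk=>kkSkk=>kkkSkkk=>kkksSskkk=>kkkskSkskkk=>kkksksSskskkk=>kkksksskskkk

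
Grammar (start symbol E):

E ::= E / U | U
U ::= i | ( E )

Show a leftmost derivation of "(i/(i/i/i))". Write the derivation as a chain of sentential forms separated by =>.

E => U   [E ::= U]
U => (E)   [U ::= ( E )]
(E) => (E/U)   [E ::= E / U]
(E/U) => (U/U)   [E ::= U]
(U/U) => (i/U)   [U ::= i]
(i/U) => (i/(E))   [U ::= ( E )]
(i/(E)) => (i/(E/U))   [E ::= E / U]
(i/(E/U)) => (i/(E/U/U))   [E ::= E / U]
(i/(E/U/U)) => (i/(U/U/U))   [E ::= U]
(i/(U/U/U)) => (i/(i/U/U))   [U ::= i]
(i/(i/U/U)) => (i/(i/i/U))   [U ::= i]
(i/(i/i/U)) => (i/(i/i/i))   [U ::= i]

E=>U=>(E)=>(E/U)=>(U/U)=>(i/U)=>(i/(E))=>(i/(E/U))=>(i/(E/U/U))=>(i/(U/U/U))=>(i/(i/U/U))=>(i/(i/i/U))=>(i/(i/i/i))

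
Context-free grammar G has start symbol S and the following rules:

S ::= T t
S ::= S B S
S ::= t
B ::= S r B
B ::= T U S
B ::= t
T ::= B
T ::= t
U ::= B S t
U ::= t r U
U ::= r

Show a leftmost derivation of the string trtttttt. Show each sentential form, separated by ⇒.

S ⇒ SBS   [S ::= S B S]
SBS ⇒ SBSBS   [S ::= S B S]
SBSBS ⇒ TtBSBS   [S ::= T t]
TtBSBS ⇒ BtBSBS   [T ::= B]
BtBSBS ⇒ TUStBSBS   [B ::= T U S]
TUStBSBS ⇒ tUStBSBS   [T ::= t]
tUStBSBS ⇒ trStBSBS   [U ::= r]
trStBSBS ⇒ trttBSBS   [S ::= t]
trttBSBS ⇒ trtttSBS   [B ::= t]
trtttSBS ⇒ trttttBS   [S ::= t]
trttttBS ⇒ trtttttS   [B ::= t]
trtttttS ⇒ trtttttt   [S ::= t]

S ⇒ SBS ⇒ SBSBS ⇒ TtBSBS ⇒ BtBSBS ⇒ TUStBSBS ⇒ tUStBSBS ⇒ trStBSBS ⇒ trttBSBS ⇒ trtttSBS ⇒ trttttBS ⇒ trtttttS ⇒ trtttttt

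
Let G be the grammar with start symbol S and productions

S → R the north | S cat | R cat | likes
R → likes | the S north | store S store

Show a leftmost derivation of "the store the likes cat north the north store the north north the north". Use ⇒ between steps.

S ⇒ R the north   [S → R the north]
R the north ⇒ the S north the north   [R → the S north]
the S north the north ⇒ the R the north north the north   [S → R the north]
the R the north north the north ⇒ the store S store the north north the north   [R → store S store]
the store S store the north north the north ⇒ the store R the north store the north north the north   [S → R the north]
the store R the north store the north north the north ⇒ the store the S north the north store the north north the north   [R → the S north]
the store the S north the north store the north north the north ⇒ the store the R cat north the north store the north north the north   [S → R cat]
the store the R cat north the north store the north north the north ⇒ the store the likes cat north the north store the north north the north   [R → likes]

S ⇒ R the north ⇒ the S north the north ⇒ the R the north north the north ⇒ the store S store the north north the north ⇒ the store R the north store the north north the north ⇒ the store the S north the north store the north north the north ⇒ the store the R cat north the north store the north north the north ⇒ the store the likes cat north the north store the north north the north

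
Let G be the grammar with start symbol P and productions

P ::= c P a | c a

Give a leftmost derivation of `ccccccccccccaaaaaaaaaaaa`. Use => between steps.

P => cPa   [P ::= c P a]
cPa => ccPaa   [P ::= c P a]
ccPaa => cccPaaa   [P ::= c P a]
cccPaaa => ccccPaaaa   [P ::= c P a]
ccccPaaaa => cccccPaaaaa   [P ::= c P a]
cccccPaaaaa => ccccccPaaaaaa   [P ::= c P a]
ccccccPaaaaaa => cccccccPaaaaaaa   [P ::= c P a]
cccccccPaaaaaaa => ccccccccPaaaaaaaa   [P ::= c P a]
ccccccccPaaaaaaaa => cccccccccPaaaaaaaaa   [P ::= c P a]
cccccccccPaaaaaaaaa => ccccccccccPaaaaaaaaaa   [P ::= c P a]
ccccccccccPaaaaaaaaaa => cccccccccccPaaaaaaaaaaa   [P ::= c P a]
cccccccccccPaaaaaaaaaaa => ccccccccccccaaaaaaaaaaaa   [P ::= c a]

P => cPa => ccPaa => cccPaaa => ccccPaaaa => cccccPaaaaa => ccccccPaaaaaa => cccccccPaaaaaaa => ccccccccPaaaaaaaa => cccccccccPaaaaaaaaa => ccccccccccPaaaaaaaaaa => cccccccccccPaaaaaaaaaaa => ccccccccccccaaaaaaaaaaaa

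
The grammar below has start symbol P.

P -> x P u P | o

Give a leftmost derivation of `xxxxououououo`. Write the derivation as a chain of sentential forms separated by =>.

P => xPuP   [P -> x P u P]
xPuP => xxPuPuP   [P -> x P u P]
xxPuPuP => xxxPuPuPuP   [P -> x P u P]
xxxPuPuPuP => xxxxPuPuPuPuP   [P -> x P u P]
xxxxPuPuPuPuP => xxxxouPuPuPuP   [P -> o]
xxxxouPuPuPuP => xxxxououPuPuP   [P -> o]
xxxxououPuPuP => xxxxouououPuP   [P -> o]
xxxxouououPuP => xxxxououououP   [P -> o]
xxxxououououP => xxxxououououo   [P -> o]

P => xPuP => xxPuPuP => xxxPuPuPuP => xxxxPuPuPuPuP => xxxxouPuPuPuP => xxxxououPuPuP => xxxxouououPuP => xxxxououououP => xxxxououououo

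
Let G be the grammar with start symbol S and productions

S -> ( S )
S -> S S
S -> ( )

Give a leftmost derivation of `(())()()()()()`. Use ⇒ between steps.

S ⇒ SS   [S -> S S]
SS ⇒ SSS   [S -> S S]
SSS ⇒ SSSS   [S -> S S]
SSSS ⇒ SSSSS   [S -> S S]
SSSSS ⇒ SSSSSS   [S -> S S]
SSSSSS ⇒ (S)SSSSS   [S -> ( S )]
(S)SSSSS ⇒ (())SSSSS   [S -> ( )]
(())SSSSS ⇒ (())()SSSS   [S -> ( )]
(())()SSSS ⇒ (())()()SSS   [S -> ( )]
(())()()SSS ⇒ (())()()()SS   [S -> ( )]
(())()()()SS ⇒ (())()()()()S   [S -> ( )]
(())()()()()S ⇒ (())()()()()()   [S -> ( )]

S ⇒ SS ⇒ SSS ⇒ SSSS ⇒ SSSSS ⇒ SSSSSS ⇒ (S)SSSSS ⇒ (())SSSSS ⇒ (())()SSSS ⇒ (())()()SSS ⇒ (())()()()SS ⇒ (())()()()()S ⇒ (())()()()()()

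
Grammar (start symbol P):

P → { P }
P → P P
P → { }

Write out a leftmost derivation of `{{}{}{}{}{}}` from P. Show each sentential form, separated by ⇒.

P ⇒ {P}   [P → { P }]
{P} ⇒ {PP}   [P → P P]
{PP} ⇒ {PPP}   [P → P P]
{PPP} ⇒ {PPPP}   [P → P P]
{PPPP} ⇒ {PPPPP}   [P → P P]
{PPPPP} ⇒ {{}PPPP}   [P → { }]
{{}PPPP} ⇒ {{}{}PPP}   [P → { }]
{{}{}PPP} ⇒ {{}{}{}PP}   [P → { }]
{{}{}{}PP} ⇒ {{}{}{}{}P}   [P → { }]
{{}{}{}{}P} ⇒ {{}{}{}{}{}}   [P → { }]

P ⇒ {P} ⇒ {PP} ⇒ {PPP} ⇒ {PPPP} ⇒ {PPPPP} ⇒ {{}PPPP} ⇒ {{}{}PPP} ⇒ {{}{}{}PP} ⇒ {{}{}{}{}P} ⇒ {{}{}{}{}{}}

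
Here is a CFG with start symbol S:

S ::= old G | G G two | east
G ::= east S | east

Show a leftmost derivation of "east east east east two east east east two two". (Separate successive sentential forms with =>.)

S => G G two => east S G two => east G G two G two => east east S G two G two => east east east G two G two => east east east east two G two => east east east east two east S two => east east east east two east G G two two => east east east east two east east G two two => east east east east two east east east two two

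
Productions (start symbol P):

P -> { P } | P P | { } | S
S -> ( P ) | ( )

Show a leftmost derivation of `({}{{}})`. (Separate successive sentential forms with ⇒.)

P ⇒ S ⇒ (P) ⇒ (PP) ⇒ ({}P) ⇒ ({}{P}) ⇒ ({}{{}})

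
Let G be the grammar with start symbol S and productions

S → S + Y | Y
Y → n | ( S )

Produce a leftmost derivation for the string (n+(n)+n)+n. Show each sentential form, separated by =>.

S=>S+Y=>Y+Y=>(S)+Y=>(S+Y)+Y=>(S+Y+Y)+Y=>(Y+Y+Y)+Y=>(n+Y+Y)+Y=>(n+(S)+Y)+Y=>(n+(Y)+Y)+Y=>(n+(n)+Y)+Y=>(n+(n)+n)+Y=>(n+(n)+n)+n

S => S+Y   [S → S + Y]
S+Y => Y+Y   [S → Y]
Y+Y => (S)+Y   [Y → ( S )]
(S)+Y => (S+Y)+Y   [S → S + Y]
(S+Y)+Y => (S+Y+Y)+Y   [S → S + Y]
(S+Y+Y)+Y => (Y+Y+Y)+Y   [S → Y]
(Y+Y+Y)+Y => (n+Y+Y)+Y   [Y → n]
(n+Y+Y)+Y => (n+(S)+Y)+Y   [Y → ( S )]
(n+(S)+Y)+Y => (n+(Y)+Y)+Y   [S → Y]
(n+(Y)+Y)+Y => (n+(n)+Y)+Y   [Y → n]
(n+(n)+Y)+Y => (n+(n)+n)+Y   [Y → n]
(n+(n)+n)+Y => (n+(n)+n)+n   [Y → n]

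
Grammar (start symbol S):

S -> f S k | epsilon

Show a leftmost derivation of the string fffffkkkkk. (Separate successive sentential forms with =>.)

S=>fSk=>ffSkk=>fffSkkk=>ffffSkkkk=>fffffSkkkkk=>fffffkkkkk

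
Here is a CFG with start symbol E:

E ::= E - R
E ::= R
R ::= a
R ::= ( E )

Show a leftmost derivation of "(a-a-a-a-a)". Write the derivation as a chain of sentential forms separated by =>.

E => R => (E) => (E-R) => (E-R-R) => (E-R-R-R) => (E-R-R-R-R) => (R-R-R-R-R) => (a-R-R-R-R) => (a-a-R-R-R) => (a-a-a-R-R) => (a-a-a-a-R) => (a-a-a-a-a)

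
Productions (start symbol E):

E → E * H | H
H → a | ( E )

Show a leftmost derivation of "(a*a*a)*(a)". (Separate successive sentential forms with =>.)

E => E*H   [E → E * H]
E*H => H*H   [E → H]
H*H => (E)*H   [H → ( E )]
(E)*H => (E*H)*H   [E → E * H]
(E*H)*H => (E*H*H)*H   [E → E * H]
(E*H*H)*H => (H*H*H)*H   [E → H]
(H*H*H)*H => (a*H*H)*H   [H → a]
(a*H*H)*H => (a*a*H)*H   [H → a]
(a*a*H)*H => (a*a*a)*H   [H → a]
(a*a*a)*H => (a*a*a)*(E)   [H → ( E )]
(a*a*a)*(E) => (a*a*a)*(H)   [E → H]
(a*a*a)*(H) => (a*a*a)*(a)   [H → a]

E=>E*H=>H*H=>(E)*H=>(E*H)*H=>(E*H*H)*H=>(H*H*H)*H=>(a*H*H)*H=>(a*a*H)*H=>(a*a*a)*H=>(a*a*a)*(E)=>(a*a*a)*(H)=>(a*a*a)*(a)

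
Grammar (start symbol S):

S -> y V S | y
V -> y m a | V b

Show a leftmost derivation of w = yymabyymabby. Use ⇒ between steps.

S ⇒ yVS   [S -> y V S]
yVS ⇒ yVbS   [V -> V b]
yVbS ⇒ yymabS   [V -> y m a]
yymabS ⇒ yymabyVS   [S -> y V S]
yymabyVS ⇒ yymabyVbS   [V -> V b]
yymabyVbS ⇒ yymabyVbbS   [V -> V b]
yymabyVbbS ⇒ yymabyymabbS   [V -> y m a]
yymabyymabbS ⇒ yymabyymabby   [S -> y]

S ⇒ yVS ⇒ yVbS ⇒ yymabS ⇒ yymabyVS ⇒ yymabyVbS ⇒ yymabyVbbS ⇒ yymabyymabbS ⇒ yymabyymabby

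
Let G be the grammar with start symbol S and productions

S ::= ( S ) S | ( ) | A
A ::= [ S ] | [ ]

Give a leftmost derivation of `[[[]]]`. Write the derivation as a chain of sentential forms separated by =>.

S => A   [S ::= A]
A => [S]   [A ::= [ S ]]
[S] => [A]   [S ::= A]
[A] => [[S]]   [A ::= [ S ]]
[[S]] => [[A]]   [S ::= A]
[[A]] => [[[]]]   [A ::= [ ]]

S => A => [S] => [A] => [[S]] => [[A]] => [[[]]]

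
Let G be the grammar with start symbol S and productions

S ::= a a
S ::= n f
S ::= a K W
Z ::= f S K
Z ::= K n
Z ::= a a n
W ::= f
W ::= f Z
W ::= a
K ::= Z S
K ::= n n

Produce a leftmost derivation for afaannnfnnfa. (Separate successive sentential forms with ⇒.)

S ⇒ aKW ⇒ aZSW ⇒ aKnSW ⇒ aZSnSW ⇒ afSKSnSW ⇒ afaaKSnSW ⇒ afaannSnSW ⇒ afaannnfnSW ⇒ afaannnfnnfW ⇒ afaannnfnnfa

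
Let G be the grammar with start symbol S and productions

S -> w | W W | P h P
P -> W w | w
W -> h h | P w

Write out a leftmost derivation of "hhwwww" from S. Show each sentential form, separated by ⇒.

S⇒WW⇒PwW⇒WwwW⇒hhwwW⇒hhwwPw⇒hhwwww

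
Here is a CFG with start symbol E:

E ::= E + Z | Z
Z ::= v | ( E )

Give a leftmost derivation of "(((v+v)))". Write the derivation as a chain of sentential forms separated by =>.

E => Z   [E ::= Z]
Z => (E)   [Z ::= ( E )]
(E) => (Z)   [E ::= Z]
(Z) => ((E))   [Z ::= ( E )]
((E)) => ((Z))   [E ::= Z]
((Z)) => (((E)))   [Z ::= ( E )]
(((E))) => (((E+Z)))   [E ::= E + Z]
(((E+Z))) => (((Z+Z)))   [E ::= Z]
(((Z+Z))) => (((v+Z)))   [Z ::= v]
(((v+Z))) => (((v+v)))   [Z ::= v]

E => Z => (E) => (Z) => ((E)) => ((Z)) => (((E))) => (((E+Z))) => (((Z+Z))) => (((v+Z))) => (((v+v)))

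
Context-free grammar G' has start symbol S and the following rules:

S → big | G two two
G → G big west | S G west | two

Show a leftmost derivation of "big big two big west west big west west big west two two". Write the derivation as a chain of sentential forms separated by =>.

S => G two two => G big west two two => S G west big west two two => big G west big west two two => big G big west west big west two two => big S G west big west west big west two two => big big G west big west west big west two two => big big G big west west big west west big west two two => big big two big west west big west west big west two two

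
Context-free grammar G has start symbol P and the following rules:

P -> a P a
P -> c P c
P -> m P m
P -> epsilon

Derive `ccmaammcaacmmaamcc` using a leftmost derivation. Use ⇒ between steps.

P ⇒ cPc   [P -> c P c]
cPc ⇒ ccPcc   [P -> c P c]
ccPcc ⇒ ccmPmcc   [P -> m P m]
ccmPmcc ⇒ ccmaPamcc   [P -> a P a]
ccmaPamcc ⇒ ccmaaPaamcc   [P -> a P a]
ccmaaPaamcc ⇒ ccmaamPmaamcc   [P -> m P m]
ccmaamPmaamcc ⇒ ccmaammPmmaamcc   [P -> m P m]
ccmaammPmmaamcc ⇒ ccmaammcPcmmaamcc   [P -> c P c]
ccmaammcPcmmaamcc ⇒ ccmaammcaPacmmaamcc   [P -> a P a]
ccmaammcaPacmmaamcc ⇒ ccmaammcaacmmaamcc   [P -> epsilon]

P ⇒ cPc ⇒ ccPcc ⇒ ccmPmcc ⇒ ccmaPamcc ⇒ ccmaaPaamcc ⇒ ccmaamPmaamcc ⇒ ccmaammPmmaamcc ⇒ ccmaammcPcmmaamcc ⇒ ccmaammcaPacmmaamcc ⇒ ccmaammcaacmmaamcc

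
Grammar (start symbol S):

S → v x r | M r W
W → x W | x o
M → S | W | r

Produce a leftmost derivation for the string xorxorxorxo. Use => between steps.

S => MrW => SrW => MrWrW => SrWrW => MrWrWrW => WrWrWrW => xorWrWrW => xorxorWrW => xorxorxorW => xorxorxorxo

S => MrW   [S → M r W]
MrW => SrW   [M → S]
SrW => MrWrW   [S → M r W]
MrWrW => SrWrW   [M → S]
SrWrW => MrWrWrW   [S → M r W]
MrWrWrW => WrWrWrW   [M → W]
WrWrWrW => xorWrWrW   [W → x o]
xorWrWrW => xorxorWrW   [W → x o]
xorxorWrW => xorxorxorW   [W → x o]
xorxorxorW => xorxorxorxo   [W → x o]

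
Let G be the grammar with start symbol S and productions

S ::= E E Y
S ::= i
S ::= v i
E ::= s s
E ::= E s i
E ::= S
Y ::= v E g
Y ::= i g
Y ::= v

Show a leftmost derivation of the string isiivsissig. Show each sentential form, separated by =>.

S => EEY => EsiEY => SsiEY => EEYsiEY => EsiEYsiEY => SsiEYsiEY => isiEYsiEY => isiSYsiEY => isiiYsiEY => isiivsiEY => isiivsissY => isiivsissig

S => EEY   [S ::= E E Y]
EEY => EsiEY   [E ::= E s i]
EsiEY => SsiEY   [E ::= S]
SsiEY => EEYsiEY   [S ::= E E Y]
EEYsiEY => EsiEYsiEY   [E ::= E s i]
EsiEYsiEY => SsiEYsiEY   [E ::= S]
SsiEYsiEY => isiEYsiEY   [S ::= i]
isiEYsiEY => isiSYsiEY   [E ::= S]
isiSYsiEY => isiiYsiEY   [S ::= i]
isiiYsiEY => isiivsiEY   [Y ::= v]
isiivsiEY => isiivsissY   [E ::= s s]
isiivsissY => isiivsissig   [Y ::= i g]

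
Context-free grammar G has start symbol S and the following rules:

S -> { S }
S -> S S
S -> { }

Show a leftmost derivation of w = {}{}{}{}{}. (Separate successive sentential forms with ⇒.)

S⇒SS⇒SSS⇒SSSS⇒SSSSS⇒{}SSSS⇒{}{}SSS⇒{}{}{}SS⇒{}{}{}{}S⇒{}{}{}{}{}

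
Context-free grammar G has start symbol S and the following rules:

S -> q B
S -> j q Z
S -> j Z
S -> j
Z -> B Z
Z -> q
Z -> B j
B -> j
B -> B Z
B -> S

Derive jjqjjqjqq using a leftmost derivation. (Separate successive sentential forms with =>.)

S => jZ => jBZ => jBZZ => jSZZ => jjqZZZ => jjqBZZZ => jjqSZZZ => jjqjZZZ => jjqjBjZZ => jjqjBZjZZ => jjqjjZjZZ => jjqjjqjZZ => jjqjjqjqZ => jjqjjqjqq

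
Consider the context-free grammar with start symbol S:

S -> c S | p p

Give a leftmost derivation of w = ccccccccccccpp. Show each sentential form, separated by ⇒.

S ⇒ cS   [S -> c S]
cS ⇒ ccS   [S -> c S]
ccS ⇒ cccS   [S -> c S]
cccS ⇒ ccccS   [S -> c S]
ccccS ⇒ cccccS   [S -> c S]
cccccS ⇒ ccccccS   [S -> c S]
ccccccS ⇒ cccccccS   [S -> c S]
cccccccS ⇒ ccccccccS   [S -> c S]
ccccccccS ⇒ cccccccccS   [S -> c S]
cccccccccS ⇒ ccccccccccS   [S -> c S]
ccccccccccS ⇒ cccccccccccS   [S -> c S]
cccccccccccS ⇒ ccccccccccccS   [S -> c S]
ccccccccccccS ⇒ ccccccccccccpp   [S -> p p]

S⇒cS⇒ccS⇒cccS⇒ccccS⇒cccccS⇒ccccccS⇒cccccccS⇒ccccccccS⇒cccccccccS⇒ccccccccccS⇒cccccccccccS⇒ccccccccccccS⇒ccccccccccccpp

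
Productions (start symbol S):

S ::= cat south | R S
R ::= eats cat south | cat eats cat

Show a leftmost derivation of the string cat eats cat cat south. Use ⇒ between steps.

S ⇒ R S ⇒ cat eats cat S ⇒ cat eats cat cat south

S ⇒ R S   [S ::= R S]
R S ⇒ cat eats cat S   [R ::= cat eats cat]
cat eats cat S ⇒ cat eats cat cat south   [S ::= cat south]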